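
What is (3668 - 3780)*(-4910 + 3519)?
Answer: 155792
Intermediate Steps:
(3668 - 3780)*(-4910 + 3519) = -112*(-1391) = 155792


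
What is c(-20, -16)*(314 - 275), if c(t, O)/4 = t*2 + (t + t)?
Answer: -12480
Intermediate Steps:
c(t, O) = 16*t (c(t, O) = 4*(t*2 + (t + t)) = 4*(2*t + 2*t) = 4*(4*t) = 16*t)
c(-20, -16)*(314 - 275) = (16*(-20))*(314 - 275) = -320*39 = -12480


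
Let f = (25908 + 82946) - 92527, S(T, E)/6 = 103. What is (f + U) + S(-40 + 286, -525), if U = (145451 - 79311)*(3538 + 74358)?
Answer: 5152058385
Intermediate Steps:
S(T, E) = 618 (S(T, E) = 6*103 = 618)
f = 16327 (f = 108854 - 92527 = 16327)
U = 5152041440 (U = 66140*77896 = 5152041440)
(f + U) + S(-40 + 286, -525) = (16327 + 5152041440) + 618 = 5152057767 + 618 = 5152058385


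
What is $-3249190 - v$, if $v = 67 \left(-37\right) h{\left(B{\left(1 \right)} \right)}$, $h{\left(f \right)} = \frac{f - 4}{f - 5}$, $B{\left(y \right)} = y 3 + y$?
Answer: $-3249190$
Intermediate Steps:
$B{\left(y \right)} = 4 y$ ($B{\left(y \right)} = 3 y + y = 4 y$)
$h{\left(f \right)} = \frac{-4 + f}{-5 + f}$
$v = 0$ ($v = 67 \left(-37\right) \frac{-4 + 4 \cdot 1}{-5 + 4 \cdot 1} = - 2479 \frac{-4 + 4}{-5 + 4} = - 2479 \frac{1}{-1} \cdot 0 = - 2479 \left(\left(-1\right) 0\right) = \left(-2479\right) 0 = 0$)
$-3249190 - v = -3249190 - 0 = -3249190 + 0 = -3249190$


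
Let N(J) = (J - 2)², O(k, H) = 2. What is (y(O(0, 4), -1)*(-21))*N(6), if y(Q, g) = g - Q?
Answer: 1008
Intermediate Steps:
N(J) = (-2 + J)²
(y(O(0, 4), -1)*(-21))*N(6) = ((-1 - 1*2)*(-21))*(-2 + 6)² = ((-1 - 2)*(-21))*4² = -3*(-21)*16 = 63*16 = 1008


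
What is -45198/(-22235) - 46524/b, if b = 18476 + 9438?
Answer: 113597916/310333895 ≈ 0.36605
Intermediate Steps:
b = 27914
-45198/(-22235) - 46524/b = -45198/(-22235) - 46524/27914 = -45198*(-1/22235) - 46524*1/27914 = 45198/22235 - 23262/13957 = 113597916/310333895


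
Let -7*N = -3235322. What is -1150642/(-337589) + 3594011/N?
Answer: 12215787433077/1092209118658 ≈ 11.184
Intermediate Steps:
N = 3235322/7 (N = -⅐*(-3235322) = 3235322/7 ≈ 4.6219e+5)
-1150642/(-337589) + 3594011/N = -1150642/(-337589) + 3594011/(3235322/7) = -1150642*(-1/337589) + 3594011*(7/3235322) = 1150642/337589 + 25158077/3235322 = 12215787433077/1092209118658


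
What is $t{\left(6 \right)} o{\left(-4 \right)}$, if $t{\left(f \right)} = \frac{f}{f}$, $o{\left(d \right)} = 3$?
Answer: $3$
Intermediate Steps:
$t{\left(f \right)} = 1$
$t{\left(6 \right)} o{\left(-4 \right)} = 1 \cdot 3 = 3$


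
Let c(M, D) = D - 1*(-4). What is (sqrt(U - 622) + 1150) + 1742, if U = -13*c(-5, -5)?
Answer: 2892 + I*sqrt(609) ≈ 2892.0 + 24.678*I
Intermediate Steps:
c(M, D) = 4 + D (c(M, D) = D + 4 = 4 + D)
U = 13 (U = -13*(4 - 5) = -13*(-1) = 13)
(sqrt(U - 622) + 1150) + 1742 = (sqrt(13 - 622) + 1150) + 1742 = (sqrt(-609) + 1150) + 1742 = (I*sqrt(609) + 1150) + 1742 = (1150 + I*sqrt(609)) + 1742 = 2892 + I*sqrt(609)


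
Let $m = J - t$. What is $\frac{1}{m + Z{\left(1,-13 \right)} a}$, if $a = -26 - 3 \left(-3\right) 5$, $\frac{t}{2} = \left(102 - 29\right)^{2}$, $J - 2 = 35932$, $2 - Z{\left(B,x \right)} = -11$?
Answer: $\frac{1}{25523} \approx 3.918 \cdot 10^{-5}$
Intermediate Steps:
$Z{\left(B,x \right)} = 13$ ($Z{\left(B,x \right)} = 2 - -11 = 2 + 11 = 13$)
$J = 35934$ ($J = 2 + 35932 = 35934$)
$t = 10658$ ($t = 2 \left(102 - 29\right)^{2} = 2 \cdot 73^{2} = 2 \cdot 5329 = 10658$)
$a = 19$ ($a = -26 - \left(-9\right) 5 = -26 - -45 = -26 + 45 = 19$)
$m = 25276$ ($m = 35934 - 10658 = 25276$)
$\frac{1}{m + Z{\left(1,-13 \right)} a} = \frac{1}{25276 + 13 \cdot 19} = \frac{1}{25276 + 247} = \frac{1}{25523}$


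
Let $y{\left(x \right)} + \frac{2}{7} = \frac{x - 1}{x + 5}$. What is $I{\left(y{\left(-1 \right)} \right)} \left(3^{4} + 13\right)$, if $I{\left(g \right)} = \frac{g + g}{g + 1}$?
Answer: $- \frac{2068}{3} \approx -689.33$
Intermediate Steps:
$y{\left(x \right)} = - \frac{2}{7} + \frac{-1 + x}{5 + x}$ ($y{\left(x \right)} = - \frac{2}{7} + \frac{x - 1}{x + 5} = - \frac{2}{7} + \frac{-1 + x}{5 + x}$)
$I{\left(g \right)} = \frac{2 g}{1 + g}$
$I{\left(y{\left(-1 \right)} \right)} \left(3^{4} + 13\right) = \frac{2 \frac{-17 + 5 \left(-1\right)}{7 \left(5 - 1\right)}}{1 + \frac{-17 + 5 \left(-1\right)}{7 \left(5 - 1\right)}} \left(3^{4} + 13\right) = \frac{2 \frac{-17 - 5}{7 \cdot 4}}{1 + \frac{-17 - 5}{7 \cdot 4}} \left(81 + 13\right) = \frac{2 \cdot \frac{1}{7} \cdot \frac{1}{4} \left(-22\right)}{1 + \frac{1}{7} \cdot \frac{1}{4} \left(-22\right)} 94 = 2 \left(- \frac{11}{14}\right) \frac{1}{1 - \frac{11}{14}} \cdot 94 = 2 \left(- \frac{11}{14}\right) \frac{1}{\frac{3}{14}} \cdot 94 = 2 \left(- \frac{11}{14}\right) \frac{14}{3} \cdot 94 = \left(- \frac{22}{3}\right) 94 = - \frac{2068}{3}$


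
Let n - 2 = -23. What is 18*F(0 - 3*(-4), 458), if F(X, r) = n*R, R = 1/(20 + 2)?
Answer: -189/11 ≈ -17.182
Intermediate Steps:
n = -21 (n = 2 - 23 = -21)
R = 1/22 ≈ 0.045455
F(X, r) = -21/22 (F(X, r) = -21*1/22 = -21/22)
18*F(0 - 3*(-4), 458) = 18*(-21/22) = -189/11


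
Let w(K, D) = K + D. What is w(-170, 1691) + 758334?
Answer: 759855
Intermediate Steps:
w(K, D) = D + K
w(-170, 1691) + 758334 = (1691 - 170) + 758334 = 1521 + 758334 = 759855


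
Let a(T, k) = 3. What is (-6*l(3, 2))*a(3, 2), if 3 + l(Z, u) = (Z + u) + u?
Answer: -72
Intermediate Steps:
l(Z, u) = -3 + Z + 2*u (l(Z, u) = -3 + ((Z + u) + u) = -3 + (Z + 2*u) = -3 + Z + 2*u)
(-6*l(3, 2))*a(3, 2) = -6*(-3 + 3 + 2*2)*3 = -6*(-3 + 3 + 4)*3 = -6*4*3 = -24*3 = -72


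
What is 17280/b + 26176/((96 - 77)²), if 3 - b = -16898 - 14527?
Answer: 7674976/105051 ≈ 73.060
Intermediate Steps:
b = 31428 (b = 3 - (-16898 - 14527) = 3 - 1*(-31425) = 3 + 31425 = 31428)
17280/b + 26176/((96 - 77)²) = 17280/31428 + 26176/((96 - 77)²) = 17280*(1/31428) + 26176/(19²) = 160/291 + 26176/361 = 7674976/105051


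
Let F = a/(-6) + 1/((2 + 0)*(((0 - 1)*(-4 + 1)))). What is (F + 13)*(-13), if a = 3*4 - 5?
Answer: -156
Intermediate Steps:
a = 7 (a = 12 - 5 = 7)
F = -1 (F = 7/(-6) + 1/((2 + 0)*(((0 - 1)*(-4 + 1)))) = 7*(-1/6) + 1/(2*((-1*(-3)))) = -7/6 + (1/2)/3 = -7/6 + (1/2)*(1/3) = -7/6 + 1/6 = -1)
(F + 13)*(-13) = (-1 + 13)*(-13) = 12*(-13) = -156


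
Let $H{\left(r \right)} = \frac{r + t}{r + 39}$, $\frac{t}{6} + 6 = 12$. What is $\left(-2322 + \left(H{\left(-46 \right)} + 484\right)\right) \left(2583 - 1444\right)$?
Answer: $- \frac{14642984}{7} \approx -2.0919 \cdot 10^{6}$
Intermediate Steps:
$t = 36$ ($t = -36 + 6 \cdot 12 = -36 + 72 = 36$)
$H{\left(r \right)} = \frac{36 + r}{39 + r}$ ($H{\left(r \right)} = \frac{r + 36}{r + 39} = \frac{36 + r}{39 + r}$)
$\left(-2322 + \left(H{\left(-46 \right)} + 484\right)\right) \left(2583 - 1444\right) = \left(-2322 + \left(\frac{36 - 46}{39 - 46} + 484\right)\right) \left(2583 - 1444\right) = \left(-2322 + \left(\frac{1}{-7} \left(-10\right) + 484\right)\right) 1139 = \left(-2322 + \left(\left(- \frac{1}{7}\right) \left(-10\right) + 484\right)\right) 1139 = \left(-2322 + \left(\frac{10}{7} + 484\right)\right) 1139 = \left(-2322 + \frac{3398}{7}\right) 1139 = \left(- \frac{12856}{7}\right) 1139 = - \frac{14642984}{7}$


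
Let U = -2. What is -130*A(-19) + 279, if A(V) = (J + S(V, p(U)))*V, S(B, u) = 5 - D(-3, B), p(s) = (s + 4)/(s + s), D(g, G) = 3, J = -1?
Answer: 2749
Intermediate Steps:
p(s) = (4 + s)/(2*s) (p(s) = (4 + s)/((2*s)) = (4 + s)*(1/(2*s)) = (4 + s)/(2*s))
S(B, u) = 2 (S(B, u) = 5 - 1*3 = 5 - 3 = 2)
A(V) = V (A(V) = (-1 + 2)*V = 1*V = V)
-130*A(-19) + 279 = -130*(-19) + 279 = 2470 + 279 = 2749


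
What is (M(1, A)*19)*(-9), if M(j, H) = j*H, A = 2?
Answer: -342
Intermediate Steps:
M(j, H) = H*j
(M(1, A)*19)*(-9) = ((2*1)*19)*(-9) = (2*19)*(-9) = 38*(-9) = -342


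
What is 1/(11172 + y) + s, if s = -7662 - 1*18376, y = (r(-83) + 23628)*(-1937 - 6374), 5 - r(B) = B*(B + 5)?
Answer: -3712947898527/142597277 ≈ -26038.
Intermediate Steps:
r(B) = 5 - B*(5 + B) (r(B) = 5 - B*(B + 5) = 5 - B*(5 + B))
y = -142608449 (y = ((5 - 1*(-83)² - 5*(-83)) + 23628)*(-1937 - 6374) = ((5 - 1*6889 + 415) + 23628)*(-8311) = ((5 - 6889 + 415) + 23628)*(-8311) = (-6469 + 23628)*(-8311) = 17159*(-8311) = -142608449)
s = -26038 (s = -7662 - 18376 = -26038)
1/(11172 + y) + s = 1/(11172 - 142608449) - 26038 = 1/(-142597277) - 26038 = -1/142597277 - 26038 = -3712947898527/142597277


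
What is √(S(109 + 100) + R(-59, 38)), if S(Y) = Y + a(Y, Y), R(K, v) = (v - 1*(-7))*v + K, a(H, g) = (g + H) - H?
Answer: √2069 ≈ 45.486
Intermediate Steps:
a(H, g) = g (a(H, g) = (H + g) - H = g)
R(K, v) = K + v*(7 + v) (R(K, v) = (v + 7)*v + K = (7 + v)*v + K = v*(7 + v) + K = K + v*(7 + v))
S(Y) = 2*Y (S(Y) = Y + Y = 2*Y)
√(S(109 + 100) + R(-59, 38)) = √(2*(109 + 100) + (-59 + 38² + 7*38)) = √(2*209 + (-59 + 1444 + 266)) = √(418 + 1651) = √2069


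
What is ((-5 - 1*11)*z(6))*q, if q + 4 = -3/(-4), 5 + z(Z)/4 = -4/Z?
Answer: -3536/3 ≈ -1178.7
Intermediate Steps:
z(Z) = -20 - 16/Z (z(Z) = -20 + 4*(-4/Z) = -20 - 16/Z)
q = -13/4 (q = -4 - 3/(-4) = -4 - ¼*(-3) = -4 + ¾ = -13/4 ≈ -3.2500)
((-5 - 1*11)*z(6))*q = ((-5 - 1*11)*(-20 - 16/6))*(-13/4) = ((-5 - 11)*(-20 - 16*⅙))*(-13/4) = -16*(-20 - 8/3)*(-13/4) = -16*(-68/3)*(-13/4) = (1088/3)*(-13/4) = -3536/3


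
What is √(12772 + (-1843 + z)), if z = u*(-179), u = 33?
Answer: 9*√62 ≈ 70.866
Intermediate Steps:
z = -5907 (z = 33*(-179) = -5907)
√(12772 + (-1843 + z)) = √(12772 + (-1843 - 5907)) = √(12772 - 7750) = √5022 = 9*√62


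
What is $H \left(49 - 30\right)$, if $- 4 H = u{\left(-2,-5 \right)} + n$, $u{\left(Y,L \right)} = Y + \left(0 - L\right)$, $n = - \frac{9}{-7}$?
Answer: $- \frac{285}{14} \approx -20.357$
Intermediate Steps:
$n = \frac{9}{7}$ ($n = \left(-9\right) \left(- \frac{1}{7}\right) = \frac{9}{7} \approx 1.2857$)
$u{\left(Y,L \right)} = Y - L$
$H = - \frac{15}{14}$ ($H = - \frac{\left(-2 - -5\right) + \frac{9}{7}}{4} = - \frac{\left(-2 + 5\right) + \frac{9}{7}}{4} = - \frac{3 + \frac{9}{7}}{4} = \left(- \frac{1}{4}\right) \frac{30}{7} = - \frac{15}{14} \approx -1.0714$)
$H \left(49 - 30\right) = - \frac{15 \left(49 - 30\right)}{14} = \left(- \frac{15}{14}\right) 19 = - \frac{285}{14}$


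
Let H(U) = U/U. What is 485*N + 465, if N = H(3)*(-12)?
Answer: -5355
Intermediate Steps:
H(U) = 1
N = -12 (N = 1*(-12) = -12)
485*N + 465 = 485*(-12) + 465 = -5820 + 465 = -5355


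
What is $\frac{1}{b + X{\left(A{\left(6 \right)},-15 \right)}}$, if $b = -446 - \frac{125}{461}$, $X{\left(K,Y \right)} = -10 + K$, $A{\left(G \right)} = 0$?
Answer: $- \frac{461}{210341} \approx -0.0021917$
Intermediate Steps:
$b = - \frac{205731}{461}$ ($b = -446 - \frac{125}{461} = - \frac{205731}{461} \approx -446.27$)
$\frac{1}{b + X{\left(A{\left(6 \right)},-15 \right)}} = \frac{1}{- \frac{205731}{461} + \left(-10 + 0\right)} = \frac{1}{- \frac{205731}{461} - 10} = \frac{1}{- \frac{210341}{461}} = - \frac{461}{210341}$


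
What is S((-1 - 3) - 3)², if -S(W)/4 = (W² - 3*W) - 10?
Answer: 57600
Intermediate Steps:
S(W) = 40 - 4*W² + 12*W (S(W) = -4*((W² - 3*W) - 10) = -4*(-10 + W² - 3*W) = 40 - 4*W² + 12*W)
S((-1 - 3) - 3)² = (40 - 4*((-1 - 3) - 3)² + 12*((-1 - 3) - 3))² = (40 - 4*(-4 - 3)² + 12*(-4 - 3))² = (40 - 4*(-7)² + 12*(-7))² = (40 - 4*49 - 84)² = (40 - 196 - 84)² = (-240)² = 57600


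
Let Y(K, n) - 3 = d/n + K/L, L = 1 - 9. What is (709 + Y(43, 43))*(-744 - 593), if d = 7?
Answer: -325071495/344 ≈ -9.4498e+5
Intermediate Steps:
L = -8
Y(K, n) = 3 + 7/n - K/8 (Y(K, n) = 3 + (7/n + K/(-8)) = 3 + (7/n + K*(-1/8)) = 3 + (7/n - K/8) = 3 + 7/n - K/8)
(709 + Y(43, 43))*(-744 - 593) = (709 + (3 + 7/43 - 1/8*43))*(-744 - 593) = (709 + (3 + 7*(1/43) - 43/8))*(-1337) = (709 + (3 + 7/43 - 43/8))*(-1337) = (709 - 761/344)*(-1337) = (243135/344)*(-1337) = -325071495/344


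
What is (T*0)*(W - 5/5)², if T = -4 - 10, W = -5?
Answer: 0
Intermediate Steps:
T = -14
(T*0)*(W - 5/5)² = (-14*0)*(-5 - 5/5)² = 0*(-5 - 5*⅕)² = 0*(-5 - 1)² = 0*(-6)² = 0*36 = 0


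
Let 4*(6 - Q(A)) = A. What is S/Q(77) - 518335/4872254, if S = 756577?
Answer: -14744968729987/258229462 ≈ -57100.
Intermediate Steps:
Q(A) = 6 - A/4
S/Q(77) - 518335/4872254 = 756577/(6 - ¼*77) - 518335/4872254 = 756577/(6 - 77/4) - 518335*1/4872254 = 756577/(-53/4) - 518335/4872254 = 756577*(-4/53) - 518335/4872254 = -3026308/53 - 518335/4872254 = -14744968729987/258229462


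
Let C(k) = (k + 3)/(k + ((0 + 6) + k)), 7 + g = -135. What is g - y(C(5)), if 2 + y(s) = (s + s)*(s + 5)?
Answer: -291/2 ≈ -145.50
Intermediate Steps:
g = -142 (g = -7 - 135 = -142)
C(k) = (3 + k)/(6 + 2*k) (C(k) = (3 + k)/(k + (6 + k)) = (3 + k)/(6 + 2*k))
y(s) = -2 + 2*s*(5 + s) (y(s) = -2 + (s + s)*(s + 5) = -2 + (2*s)*(5 + s) = -2 + 2*s*(5 + s))
g - y(C(5)) = -142 - (-2 + 2*(1/2)**2 + 10*(1/2)) = -142 - (-2 + 2*(1/4) + 5) = -142 - (-2 + 1/2 + 5) = -142 - 1*7/2 = -142 - 7/2 = -291/2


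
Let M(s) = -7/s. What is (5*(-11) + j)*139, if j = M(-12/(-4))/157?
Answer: -3601768/471 ≈ -7647.1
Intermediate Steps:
j = -7/471 (j = -7/((-12/(-4)))/157 = -7/((-12*(-1/4)))*(1/157) = -7/3*(1/157) = -7*1/3*(1/157) = -7/3*1/157 = -7/471 ≈ -0.014862)
(5*(-11) + j)*139 = (5*(-11) - 7/471)*139 = (-55 - 7/471)*139 = -25912/471*139 = -3601768/471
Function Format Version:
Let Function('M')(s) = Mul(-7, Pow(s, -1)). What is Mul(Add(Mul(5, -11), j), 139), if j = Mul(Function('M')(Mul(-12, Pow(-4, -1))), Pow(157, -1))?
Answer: Rational(-3601768, 471) ≈ -7647.1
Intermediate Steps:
j = Rational(-7, 471) (j = Mul(Mul(-7, Pow(Mul(-12, Pow(-4, -1)), -1)), Pow(157, -1)) = Mul(Mul(-7, Pow(Mul(-12, Rational(-1, 4)), -1)), Rational(1, 157)) = Mul(Mul(-7, Pow(3, -1)), Rational(1, 157)) = Mul(Mul(-7, Rational(1, 3)), Rational(1, 157)) = Mul(Rational(-7, 3), Rational(1, 157)) = Rational(-7, 471) ≈ -0.014862)
Mul(Add(Mul(5, -11), j), 139) = Mul(Add(Mul(5, -11), Rational(-7, 471)), 139) = Mul(Add(-55, Rational(-7, 471)), 139) = Mul(Rational(-25912, 471), 139) = Rational(-3601768, 471)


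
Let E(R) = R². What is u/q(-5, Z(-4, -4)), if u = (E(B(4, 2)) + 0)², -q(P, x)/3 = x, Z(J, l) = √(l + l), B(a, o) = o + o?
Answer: 64*I*√2/3 ≈ 30.17*I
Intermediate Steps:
B(a, o) = 2*o
Z(J, l) = √2*√l (Z(J, l) = √(2*l) = √2*√l)
q(P, x) = -3*x
u = 256 (u = ((2*2)² + 0)² = (4² + 0)² = (16 + 0)² = 16² = 256)
u/q(-5, Z(-4, -4)) = 256/((-3*√2*√(-4))) = 256/((-3*√2*2*I)) = 256/((-6*I*√2)) = 256*(I*√2/12) = 64*I*√2/3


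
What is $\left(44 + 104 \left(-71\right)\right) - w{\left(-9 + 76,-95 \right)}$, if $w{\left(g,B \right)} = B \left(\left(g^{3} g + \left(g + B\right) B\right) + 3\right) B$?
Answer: $-181887907940$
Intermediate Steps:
$w{\left(g,B \right)} = B^{2} \left(3 + g^{4} + B \left(B + g\right)\right)$ ($w{\left(g,B \right)} = B \left(\left(g^{4} + \left(B + g\right) B\right) + 3\right) B = B \left(\left(g^{4} + B \left(B + g\right)\right) + 3\right) B = B \left(3 + g^{4} + B \left(B + g\right)\right) B = B^{2} \left(3 + g^{4} + B \left(B + g\right)\right)$)
$\left(44 + 104 \left(-71\right)\right) - w{\left(-9 + 76,-95 \right)} = \left(44 + 104 \left(-71\right)\right) - \left(-95\right)^{2} \left(3 + \left(-95\right)^{2} + \left(-9 + 76\right)^{4} - 95 \left(-9 + 76\right)\right) = \left(44 - 7384\right) - 9025 \left(3 + 9025 + 67^{4} - 6365\right) = -7340 - 9025 \left(3 + 9025 + 20151121 - 6365\right) = -7340 - 9025 \cdot 20153784 = -7340 - 181887900600 = -181887907940$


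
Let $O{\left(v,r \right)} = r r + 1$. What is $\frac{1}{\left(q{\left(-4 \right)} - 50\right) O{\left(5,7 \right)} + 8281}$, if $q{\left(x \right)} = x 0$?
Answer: $\frac{1}{5781} \approx 0.00017298$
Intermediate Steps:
$q{\left(x \right)} = 0$
$O{\left(v,r \right)} = 1 + r^{2}$ ($O{\left(v,r \right)} = r^{2} + 1 = 1 + r^{2}$)
$\frac{1}{\left(q{\left(-4 \right)} - 50\right) O{\left(5,7 \right)} + 8281} = \frac{1}{\left(0 - 50\right) \left(1 + 7^{2}\right) + 8281} = \frac{1}{- 50 \left(1 + 49\right) + 8281} = \frac{1}{\left(-50\right) 50 + 8281} = \frac{1}{-2500 + 8281} = \frac{1}{5781}$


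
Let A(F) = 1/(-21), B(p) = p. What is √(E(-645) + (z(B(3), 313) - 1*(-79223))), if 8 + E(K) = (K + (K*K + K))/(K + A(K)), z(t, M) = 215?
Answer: √14456959627370/13546 ≈ 280.69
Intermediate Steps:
A(F) = -1/21
E(K) = -8 + (K² + 2*K)/(-1/21 + K) (E(K) = -8 + (K + (K*K + K))/(K - 1/21) = -8 + (K + (K² + K))/(-1/21 + K) = -8 + (K + (K + K²))/(-1/21 + K) = -8 + (K² + 2*K)/(-1/21 + K))
√(E(-645) + (z(B(3), 313) - 1*(-79223))) = √((8 - 126*(-645) + 21*(-645)²)/(-1 + 21*(-645)) + (215 - 1*(-79223))) = √((8 + 81270 + 21*416025)/(-1 - 13545) + (215 + 79223)) = √((8 + 81270 + 8736525)/(-13546) + 79438) = √(-1/13546*8817803 + 79438) = √(-8817803/13546 + 79438) = √(1067249345/13546) = √14456959627370/13546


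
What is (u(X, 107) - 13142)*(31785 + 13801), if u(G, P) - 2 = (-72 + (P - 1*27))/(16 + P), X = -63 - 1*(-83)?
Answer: -73676640232/123 ≈ -5.9900e+8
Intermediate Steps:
X = 20 (X = -63 + 83 = 20)
u(G, P) = 2 + (-99 + P)/(16 + P) (u(G, P) = 2 + (-72 + (P - 1*27))/(16 + P) = 2 + (-72 + (P - 27))/(16 + P) = 2 + (-72 + (-27 + P))/(16 + P) = 2 + (-99 + P)/(16 + P))
(u(X, 107) - 13142)*(31785 + 13801) = ((-67 + 3*107)/(16 + 107) - 13142)*(31785 + 13801) = ((-67 + 321)/123 - 13142)*45586 = ((1/123)*254 - 13142)*45586 = (254/123 - 13142)*45586 = -1616212/123*45586 = -73676640232/123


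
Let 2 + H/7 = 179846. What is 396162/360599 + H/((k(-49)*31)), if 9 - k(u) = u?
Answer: 227336632584/324178501 ≈ 701.27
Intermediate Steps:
H = 1258908 (H = -14 + 7*179846 = -14 + 1258922 = 1258908)
k(u) = 9 - u
396162/360599 + H/((k(-49)*31)) = 396162/360599 + 1258908/(((9 - 1*(-49))*31)) = 396162*(1/360599) + 1258908/(((9 + 49)*31)) = 396162/360599 + 1258908/((58*31)) = 396162/360599 + 1258908/1798 = 396162/360599 + 1258908*(1/1798) = 396162/360599 + 629454/899 = 227336632584/324178501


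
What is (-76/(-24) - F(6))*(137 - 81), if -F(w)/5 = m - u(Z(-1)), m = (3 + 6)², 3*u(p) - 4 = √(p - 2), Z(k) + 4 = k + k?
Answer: 22484 - 560*I*√2/3 ≈ 22484.0 - 263.99*I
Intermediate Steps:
Z(k) = -4 + 2*k (Z(k) = -4 + (k + k) = -4 + 2*k)
u(p) = 4/3 + √(-2 + p)/3 (u(p) = 4/3 + √(p - 2)/3 = 4/3 + √(-2 + p)/3)
m = 81 (m = 9² = 81)
F(w) = -1195/3 + 10*I*√2/3 (F(w) = -5*(81 - (4/3 + √(-2 + (-4 + 2*(-1)))/3)) = -5*(81 - (4/3 + √(-2 + (-4 - 2))/3)) = -5*(81 - (4/3 + √(-2 - 6)/3)) = -5*(81 - (4/3 + √(-8)/3)) = -5*(81 - (4/3 + (2*I*√2)/3)) = -5*(81 - (4/3 + 2*I*√2/3)) = -5*(81 + (-4/3 - 2*I*√2/3)) = -5*(239/3 - 2*I*√2/3) = -1195/3 + 10*I*√2/3)
(-76/(-24) - F(6))*(137 - 81) = (-76/(-24) - (-1195/3 + 10*I*√2/3))*(137 - 81) = (-76*(-1/24) + (1195/3 - 10*I*√2/3))*56 = (19/6 + (1195/3 - 10*I*√2/3))*56 = (803/2 - 10*I*√2/3)*56 = 22484 - 560*I*√2/3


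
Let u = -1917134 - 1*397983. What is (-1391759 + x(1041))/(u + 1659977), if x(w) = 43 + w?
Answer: 278135/131028 ≈ 2.1227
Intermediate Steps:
u = -2315117 (u = -1917134 - 397983 = -2315117)
(-1391759 + x(1041))/(u + 1659977) = (-1391759 + (43 + 1041))/(-2315117 + 1659977) = (-1391759 + 1084)/(-655140) = -1390675*(-1/655140) = 278135/131028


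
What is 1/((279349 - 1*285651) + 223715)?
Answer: 1/217413 ≈ 4.5995e-6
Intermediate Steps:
1/((279349 - 1*285651) + 223715) = 1/((279349 - 285651) + 223715) = 1/(-6302 + 223715) = 1/217413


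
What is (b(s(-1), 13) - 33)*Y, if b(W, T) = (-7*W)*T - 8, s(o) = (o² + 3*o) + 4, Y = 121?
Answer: -26983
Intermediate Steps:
s(o) = 4 + o² + 3*o
b(W, T) = -8 - 7*T*W (b(W, T) = -7*T*W - 8 = -8 - 7*T*W)
(b(s(-1), 13) - 33)*Y = ((-8 - 7*13*(4 + (-1)² + 3*(-1))) - 33)*121 = ((-8 - 7*13*(4 + 1 - 3)) - 33)*121 = ((-8 - 7*13*2) - 33)*121 = ((-8 - 182) - 33)*121 = (-190 - 33)*121 = -223*121 = -26983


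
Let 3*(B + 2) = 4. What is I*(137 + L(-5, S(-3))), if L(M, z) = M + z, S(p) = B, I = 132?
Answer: 17336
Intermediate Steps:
B = -⅔ (B = -2 + (⅓)*4 = -2 + 4/3 = -⅔ ≈ -0.66667)
S(p) = -⅔
I*(137 + L(-5, S(-3))) = 132*(137 + (-5 - ⅔)) = 132*(137 - 17/3) = 132*(394/3) = 17336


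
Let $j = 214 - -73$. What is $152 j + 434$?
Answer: $44058$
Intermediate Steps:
$j = 287$ ($j = 214 + 73 = 287$)
$152 j + 434 = 152 \cdot 287 + 434 = 43624 + 434 = 44058$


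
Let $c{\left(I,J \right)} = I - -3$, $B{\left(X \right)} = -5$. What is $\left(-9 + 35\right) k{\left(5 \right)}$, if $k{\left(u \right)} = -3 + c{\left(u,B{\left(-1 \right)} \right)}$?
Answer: $130$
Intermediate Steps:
$c{\left(I,J \right)} = 3 + I$ ($c{\left(I,J \right)} = I + 3 = 3 + I$)
$k{\left(u \right)} = u$ ($k{\left(u \right)} = -3 + \left(3 + u\right) = u$)
$\left(-9 + 35\right) k{\left(5 \right)} = \left(-9 + 35\right) 5 = 26 \cdot 5 = 130$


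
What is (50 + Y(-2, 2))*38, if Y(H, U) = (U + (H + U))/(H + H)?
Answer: 1881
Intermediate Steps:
Y(H, U) = (H + 2*U)/(2*H) (Y(H, U) = (H + 2*U)/((2*H)) = (H + 2*U)*(1/(2*H)) = (H + 2*U)/(2*H))
(50 + Y(-2, 2))*38 = (50 + (2 + (½)*(-2))/(-2))*38 = (50 - (2 - 1)/2)*38 = (50 - ½*1)*38 = (50 - ½)*38 = (99/2)*38 = 1881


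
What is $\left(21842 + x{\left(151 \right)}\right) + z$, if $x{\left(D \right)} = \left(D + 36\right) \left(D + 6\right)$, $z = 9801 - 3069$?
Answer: $57933$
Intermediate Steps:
$z = 6732$
$x{\left(D \right)} = \left(6 + D\right) \left(36 + D\right)$ ($x{\left(D \right)} = \left(36 + D\right) \left(6 + D\right) = \left(6 + D\right) \left(36 + D\right)$)
$\left(21842 + x{\left(151 \right)}\right) + z = \left(21842 + \left(216 + 151^{2} + 42 \cdot 151\right)\right) + 6732 = \left(21842 + \left(216 + 22801 + 6342\right)\right) + 6732 = \left(21842 + 29359\right) + 6732 = 51201 + 6732 = 57933$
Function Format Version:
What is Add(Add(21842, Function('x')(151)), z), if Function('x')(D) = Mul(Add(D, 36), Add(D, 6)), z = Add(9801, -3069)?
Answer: 57933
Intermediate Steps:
z = 6732
Function('x')(D) = Mul(Add(6, D), Add(36, D)) (Function('x')(D) = Mul(Add(36, D), Add(6, D)) = Mul(Add(6, D), Add(36, D)))
Add(Add(21842, Function('x')(151)), z) = Add(Add(21842, Add(216, Pow(151, 2), Mul(42, 151))), 6732) = Add(Add(21842, Add(216, 22801, 6342)), 6732) = Add(Add(21842, 29359), 6732) = Add(51201, 6732) = 57933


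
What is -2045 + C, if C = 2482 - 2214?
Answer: -1777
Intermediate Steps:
C = 268
-2045 + C = -2045 + 268 = -1777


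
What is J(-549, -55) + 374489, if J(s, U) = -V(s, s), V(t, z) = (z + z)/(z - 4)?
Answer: 207091319/553 ≈ 3.7449e+5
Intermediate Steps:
V(t, z) = 2*z/(-4 + z) (V(t, z) = (2*z)/(-4 + z) = 2*z/(-4 + z))
J(s, U) = -2*s/(-4 + s)
J(-549, -55) + 374489 = -2*(-549)/(-4 - 549) + 374489 = -2*(-549)/(-553) + 374489 = -2*(-549)*(-1/553) + 374489 = -1098/553 + 374489 = 207091319/553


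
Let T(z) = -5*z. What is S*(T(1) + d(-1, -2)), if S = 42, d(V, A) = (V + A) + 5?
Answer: -126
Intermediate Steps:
d(V, A) = 5 + A + V (d(V, A) = (A + V) + 5 = 5 + A + V)
S*(T(1) + d(-1, -2)) = 42*(-5*1 + (5 - 2 - 1)) = 42*(-5 + 2) = 42*(-3) = -126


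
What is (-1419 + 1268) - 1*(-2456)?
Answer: 2305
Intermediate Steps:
(-1419 + 1268) - 1*(-2456) = -151 + 2456 = 2305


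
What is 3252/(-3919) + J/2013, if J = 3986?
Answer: 9074858/7888947 ≈ 1.1503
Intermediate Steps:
3252/(-3919) + J/2013 = 3252/(-3919) + 3986/2013 = 3252*(-1/3919) + 3986*(1/2013) = -3252/3919 + 3986/2013 = 9074858/7888947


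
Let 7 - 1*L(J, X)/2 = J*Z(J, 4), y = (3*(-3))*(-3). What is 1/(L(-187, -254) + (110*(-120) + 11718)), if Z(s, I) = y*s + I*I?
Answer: -1/1883810 ≈ -5.3084e-7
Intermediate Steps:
y = 27 (y = -9*(-3) = 27)
Z(s, I) = I² + 27*s (Z(s, I) = 27*s + I*I = 27*s + I² = I² + 27*s)
L(J, X) = 14 - 2*J*(16 + 27*J) (L(J, X) = 14 - 2*J*(4² + 27*J) = 14 - 2*J*(16 + 27*J))
1/(L(-187, -254) + (110*(-120) + 11718)) = 1/((14 - 2*(-187)*(16 + 27*(-187))) + (110*(-120) + 11718)) = 1/((14 - 2*(-187)*(16 - 5049)) + (-13200 + 11718)) = 1/((14 - 2*(-187)*(-5033)) - 1482) = 1/((14 - 1882342) - 1482) = 1/(-1882328 - 1482) = 1/(-1883810) = -1/1883810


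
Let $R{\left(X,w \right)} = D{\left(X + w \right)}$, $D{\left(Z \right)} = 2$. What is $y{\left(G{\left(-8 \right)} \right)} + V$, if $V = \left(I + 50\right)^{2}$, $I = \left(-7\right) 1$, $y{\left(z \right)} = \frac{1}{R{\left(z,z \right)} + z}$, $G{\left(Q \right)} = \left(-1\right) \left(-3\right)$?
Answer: $\frac{9246}{5} \approx 1849.2$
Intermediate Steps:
$G{\left(Q \right)} = 3$
$R{\left(X,w \right)} = 2$
$y{\left(z \right)} = \frac{1}{2 + z}$
$I = -7$
$V = 1849$ ($V = \left(-7 + 50\right)^{2} = 43^{2} = 1849$)
$y{\left(G{\left(-8 \right)} \right)} + V = \frac{1}{2 + 3} + 1849 = \frac{1}{5} + 1849 = \frac{9246}{5}$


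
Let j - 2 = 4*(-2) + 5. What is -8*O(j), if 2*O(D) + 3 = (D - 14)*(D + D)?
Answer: -108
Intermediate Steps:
j = -1 (j = 2 + (4*(-2) + 5) = 2 + (-8 + 5) = 2 - 3 = -1)
O(D) = -3/2 + D*(-14 + D) (O(D) = -3/2 + ((D - 14)*(D + D))/2 = -3/2 + ((-14 + D)*(2*D))/2 = -3/2 + (2*D*(-14 + D))/2 = -3/2 + D*(-14 + D))
-8*O(j) = -8*(-3/2 + (-1)² - 14*(-1)) = -8*(-3/2 + 1 + 14) = -8*27/2 = -108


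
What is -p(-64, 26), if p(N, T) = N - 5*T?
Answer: 194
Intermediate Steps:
-p(-64, 26) = -(-64 - 5*26) = -(-64 - 130) = -1*(-194) = 194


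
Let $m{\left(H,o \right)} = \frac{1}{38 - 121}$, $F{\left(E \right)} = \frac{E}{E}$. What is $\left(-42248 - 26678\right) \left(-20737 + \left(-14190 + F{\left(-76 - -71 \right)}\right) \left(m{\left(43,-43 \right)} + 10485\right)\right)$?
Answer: $\frac{851219225329902}{83} \approx 1.0256 \cdot 10^{13}$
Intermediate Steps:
$F{\left(E \right)} = 1$
$m{\left(H,o \right)} = - \frac{1}{83}$ ($m{\left(H,o \right)} = \frac{1}{-83} = - \frac{1}{83}$)
$\left(-42248 - 26678\right) \left(-20737 + \left(-14190 + F{\left(-76 - -71 \right)}\right) \left(m{\left(43,-43 \right)} + 10485\right)\right) = \left(-42248 - 26678\right) \left(-20737 + \left(-14190 + 1\right) \left(- \frac{1}{83} + 10485\right)\right) = - 68926 \left(-20737 - \frac{12348034006}{83}\right) = \left(-68926\right) \left(- \frac{12349755177}{83}\right) = \frac{851219225329902}{83}$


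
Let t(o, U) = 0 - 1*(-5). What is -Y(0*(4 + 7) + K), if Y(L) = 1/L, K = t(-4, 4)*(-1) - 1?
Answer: ⅙ ≈ 0.16667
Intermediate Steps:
t(o, U) = 5 (t(o, U) = 0 + 5 = 5)
K = -6 (K = 5*(-1) - 1 = -5 - 1 = -6)
-Y(0*(4 + 7) + K) = -1/(0*(4 + 7) - 6) = -1/(0*11 - 6) = -1/(0 - 6) = -1/(-6) = -1*(-⅙) = ⅙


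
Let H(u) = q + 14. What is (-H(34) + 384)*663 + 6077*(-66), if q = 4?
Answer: -158424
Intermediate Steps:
H(u) = 18 (H(u) = 4 + 14 = 18)
(-H(34) + 384)*663 + 6077*(-66) = (-1*18 + 384)*663 + 6077*(-66) = (-18 + 384)*663 - 401082 = 366*663 - 401082 = 242658 - 401082 = -158424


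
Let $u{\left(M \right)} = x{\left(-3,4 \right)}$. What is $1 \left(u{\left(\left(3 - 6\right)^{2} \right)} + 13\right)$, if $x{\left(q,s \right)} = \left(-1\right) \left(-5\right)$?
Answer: $18$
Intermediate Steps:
$x{\left(q,s \right)} = 5$
$u{\left(M \right)} = 5$
$1 \left(u{\left(\left(3 - 6\right)^{2} \right)} + 13\right) = 1 \left(5 + 13\right) = 1 \cdot 18 = 18$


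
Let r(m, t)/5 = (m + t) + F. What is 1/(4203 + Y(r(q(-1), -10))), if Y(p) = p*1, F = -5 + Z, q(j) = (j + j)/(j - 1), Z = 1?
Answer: 1/4138 ≈ 0.00024166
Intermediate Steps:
q(j) = 2*j/(-1 + j) (q(j) = (2*j)/(-1 + j) = 2*j/(-1 + j))
F = -4 (F = -5 + 1 = -4)
r(m, t) = -20 + 5*m + 5*t (r(m, t) = 5*((m + t) - 4) = 5*(-4 + m + t) = -20 + 5*m + 5*t)
Y(p) = p
1/(4203 + Y(r(q(-1), -10))) = 1/(4203 + (-20 + 5*(2*(-1)/(-1 - 1)) + 5*(-10))) = 1/(4203 + (-20 + 5*(2*(-1)/(-2)) - 50)) = 1/(4203 + (-20 + 5*(2*(-1)*(-½)) - 50)) = 1/(4203 + (-20 + 5*1 - 50)) = 1/(4203 + (-20 + 5 - 50)) = 1/(4203 - 65) = 1/4138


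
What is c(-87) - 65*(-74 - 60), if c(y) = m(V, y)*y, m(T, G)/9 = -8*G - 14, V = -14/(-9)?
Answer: -525296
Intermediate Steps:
V = 14/9 (V = -14*(-1/9) = 14/9 ≈ 1.5556)
m(T, G) = -126 - 72*G (m(T, G) = 9*(-8*G - 14) = 9*(-14 - 8*G) = -126 - 72*G)
c(y) = y*(-126 - 72*y) (c(y) = (-126 - 72*y)*y = y*(-126 - 72*y))
c(-87) - 65*(-74 - 60) = -18*(-87)*(7 + 4*(-87)) - 65*(-74 - 60) = -18*(-87)*(7 - 348) - 65*(-134) = -18*(-87)*(-341) + 8710 = -534006 + 8710 = -525296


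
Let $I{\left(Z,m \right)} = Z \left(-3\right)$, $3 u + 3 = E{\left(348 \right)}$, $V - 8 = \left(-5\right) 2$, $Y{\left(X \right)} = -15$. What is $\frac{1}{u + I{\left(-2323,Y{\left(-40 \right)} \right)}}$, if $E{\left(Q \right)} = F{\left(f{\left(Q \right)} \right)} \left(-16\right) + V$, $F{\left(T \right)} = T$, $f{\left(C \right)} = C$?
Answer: $\frac{3}{15334} \approx 0.00019564$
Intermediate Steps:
$V = -2$ ($V = 8 - 10 = -2$)
$E{\left(Q \right)} = -2 - 16 Q$ ($E{\left(Q \right)} = Q \left(-16\right) - 2 = - 16 Q - 2 = -2 - 16 Q$)
$u = - \frac{5573}{3}$ ($u = -1 + \frac{-2 - 5568}{3} = -1 + \frac{1}{3} \left(-5570\right) = -1 - \frac{5570}{3} = - \frac{5573}{3} \approx -1857.7$)
$I{\left(Z,m \right)} = - 3 Z$
$\frac{1}{u + I{\left(-2323,Y{\left(-40 \right)} \right)}} = \frac{1}{- \frac{5573}{3} - -6969} = \frac{1}{- \frac{5573}{3} + 6969} = \frac{1}{\frac{15334}{3}} = \frac{3}{15334}$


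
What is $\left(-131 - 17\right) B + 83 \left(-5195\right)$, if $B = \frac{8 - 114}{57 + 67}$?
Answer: $- \frac{13362813}{31} \approx -4.3106 \cdot 10^{5}$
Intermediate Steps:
$B = - \frac{53}{62}$ ($B = - \frac{106}{124} = \left(-106\right) \frac{1}{124} = - \frac{53}{62} \approx -0.85484$)
$\left(-131 - 17\right) B + 83 \left(-5195\right) = \left(-131 - 17\right) \left(- \frac{53}{62}\right) + 83 \left(-5195\right) = \left(-148\right) \left(- \frac{53}{62}\right) - 431185 = \frac{3922}{31} - 431185 = - \frac{13362813}{31}$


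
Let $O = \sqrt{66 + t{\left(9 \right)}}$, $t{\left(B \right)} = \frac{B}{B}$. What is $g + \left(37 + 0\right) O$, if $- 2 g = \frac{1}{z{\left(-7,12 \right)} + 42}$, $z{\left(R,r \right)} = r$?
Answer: $- \frac{1}{108} + 37 \sqrt{67} \approx 302.85$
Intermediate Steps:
$t{\left(B \right)} = 1$
$O = \sqrt{67}$ ($O = \sqrt{66 + 1} = \sqrt{67} \approx 8.1853$)
$g = - \frac{1}{108}$ ($g = - \frac{1}{2 \left(12 + 42\right)} = - \frac{1}{2 \cdot 54} = \left(- \frac{1}{2}\right) \frac{1}{54} = - \frac{1}{108} \approx -0.0092593$)
$g + \left(37 + 0\right) O = - \frac{1}{108} + \left(37 + 0\right) \sqrt{67} = - \frac{1}{108} + 37 \sqrt{67}$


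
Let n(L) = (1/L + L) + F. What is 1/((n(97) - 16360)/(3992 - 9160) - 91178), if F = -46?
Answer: -125324/11426396179 ≈ -1.0968e-5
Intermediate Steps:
n(L) = -46 + L + 1/L (n(L) = (1/L + L) - 46 = (L + 1/L) - 46 = -46 + L + 1/L)
1/((n(97) - 16360)/(3992 - 9160) - 91178) = 1/(((-46 + 97 + 1/97) - 16360)/(3992 - 9160) - 91178) = 1/(((-46 + 97 + 1/97) - 16360)/(-5168) - 91178) = 1/((4948/97 - 16360)*(-1/5168) - 91178) = 1/(-1581972/97*(-1/5168) - 91178) = 1/(395493/125324 - 91178) = 1/(-11426396179/125324) = -125324/11426396179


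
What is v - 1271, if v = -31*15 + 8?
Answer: -1728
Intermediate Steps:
v = -457 (v = -465 + 8 = -457)
v - 1271 = -457 - 1271 = -1728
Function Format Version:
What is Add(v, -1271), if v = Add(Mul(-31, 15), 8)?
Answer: -1728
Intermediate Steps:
v = -457 (v = Add(-465, 8) = -457)
Add(v, -1271) = Add(-457, -1271) = -1728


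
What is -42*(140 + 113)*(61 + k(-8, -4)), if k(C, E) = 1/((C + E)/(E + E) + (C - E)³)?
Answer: -81001998/125 ≈ -6.4802e+5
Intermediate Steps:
k(C, E) = 1/((C - E)³ + (C + E)/(2*E)) (k(C, E) = 1/((C + E)/((2*E)) + (C - E)³) = 1/((C + E)*(1/(2*E)) + (C - E)³) = 1/((C + E)/(2*E) + (C - E)³) = 1/((C - E)³ + (C + E)/(2*E)))
-42*(140 + 113)*(61 + k(-8, -4)) = -42*(140 + 113)*(61 + 2*(-4)/(-8 - 4 + 2*(-4)*(-8 - 1*(-4))³)) = -10626*(61 + 2*(-4)/(-8 - 4 + 2*(-4)*(-8 + 4)³)) = -10626*(61 + 2*(-4)/(-8 - 4 + 2*(-4)*(-4)³)) = -10626*(61 + 2*(-4)/(-8 - 4 + 2*(-4)*(-64))) = -10626*(61 + 2*(-4)/(-8 - 4 + 512)) = -10626*(61 + 2*(-4)/500) = -10626*(61 + 2*(-4)*(1/500)) = -10626*(61 - 2/125) = -10626*7623/125 = -42*1928619/125 = -81001998/125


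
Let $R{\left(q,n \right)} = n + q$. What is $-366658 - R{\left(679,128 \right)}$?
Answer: $-367465$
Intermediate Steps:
$-366658 - R{\left(679,128 \right)} = -366658 - \left(128 + 679\right) = -366658 - 807 = -367465$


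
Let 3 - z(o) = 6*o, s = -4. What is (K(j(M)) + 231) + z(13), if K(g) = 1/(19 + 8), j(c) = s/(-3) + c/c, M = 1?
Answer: 4213/27 ≈ 156.04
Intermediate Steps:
j(c) = 7/3 (j(c) = -4/(-3) + c/c = -4*(-⅓) + 1 = 4/3 + 1 = 7/3)
K(g) = 1/27
z(o) = 3 - 6*o
(K(j(M)) + 231) + z(13) = (1/27 + 231) + (3 - 6*13) = 6238/27 + (3 - 78) = 6238/27 - 75 = 4213/27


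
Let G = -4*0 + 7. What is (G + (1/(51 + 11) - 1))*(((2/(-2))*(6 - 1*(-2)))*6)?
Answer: -8952/31 ≈ -288.77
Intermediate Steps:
G = 7 (G = 0 + 7 = 7)
(G + (1/(51 + 11) - 1))*(((2/(-2))*(6 - 1*(-2)))*6) = (7 + (1/(51 + 11) - 1))*(((2/(-2))*(6 - 1*(-2)))*6) = (7 + (1/62 - 1))*(((2*(-1/2))*(6 + 2))*6) = (7 + (1/62 - 1))*(-1*8*6) = (7 - 61/62)*(-8*6) = (373/62)*(-48) = -8952/31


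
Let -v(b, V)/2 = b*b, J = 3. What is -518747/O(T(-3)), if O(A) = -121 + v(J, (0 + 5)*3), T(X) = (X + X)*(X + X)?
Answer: 518747/139 ≈ 3732.0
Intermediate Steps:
T(X) = 4*X**2 (T(X) = (2*X)*(2*X) = 4*X**2)
v(b, V) = -2*b**2 (v(b, V) = -2*b*b = -2*b**2)
O(A) = -139 (O(A) = -121 - 2*3**2 = -121 - 2*9 = -121 - 18 = -139)
-518747/O(T(-3)) = -518747/(-139) = -518747*(-1/139) = 518747/139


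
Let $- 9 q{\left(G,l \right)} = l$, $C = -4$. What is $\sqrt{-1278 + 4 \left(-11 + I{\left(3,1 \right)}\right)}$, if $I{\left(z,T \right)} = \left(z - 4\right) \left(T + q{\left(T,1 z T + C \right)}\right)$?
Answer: $\frac{i \sqrt{11938}}{3} \approx 36.42 i$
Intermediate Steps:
$q{\left(G,l \right)} = - \frac{l}{9}$
$I{\left(z,T \right)} = \left(-4 + z\right) \left(\frac{4}{9} + T - \frac{T z}{9}\right)$ ($I{\left(z,T \right)} = \left(z - 4\right) \left(T - \frac{1 z T - 4}{9}\right) = \left(-4 + z\right) \left(T - \frac{z T - 4}{9}\right) = \left(-4 + z\right) \left(T - \frac{T z - 4}{9}\right) = \left(-4 + z\right) \left(T - \frac{-4 + T z}{9}\right) = \left(-4 + z\right) \left(T - \left(- \frac{4}{9} + \frac{T z}{9}\right)\right) = \left(-4 + z\right) \left(\frac{4}{9} + T - \frac{T z}{9}\right)$)
$\sqrt{-1278 + 4 \left(-11 + I{\left(3,1 \right)}\right)} = \sqrt{-1278 + 4 \left(-11 + \left(- \frac{16}{9} - 4 + \frac{1}{9} \cdot 3 \left(4 - 1 \cdot 3\right) + \frac{13}{9} \cdot 1 \cdot 3\right)\right)} = \sqrt{-1278 + 4 \left(-11 + \left(- \frac{16}{9} - 4 + \frac{1}{9} \cdot 3 \left(4 - 3\right) + \frac{13}{3}\right)\right)} = \sqrt{-1278 + 4 \left(-11 + \left(- \frac{16}{9} - 4 + \frac{1}{9} \cdot 3 \cdot 1 + \frac{13}{3}\right)\right)} = \sqrt{-1278 + 4 \left(-11 + \left(- \frac{16}{9} - 4 + \frac{1}{3} + \frac{13}{3}\right)\right)} = \sqrt{-1278 + 4 \left(-11 - \frac{10}{9}\right)} = \sqrt{-1278 + 4 \left(- \frac{109}{9}\right)} = \sqrt{-1278 - \frac{436}{9}} = \sqrt{- \frac{11938}{9}} = \frac{i \sqrt{11938}}{3}$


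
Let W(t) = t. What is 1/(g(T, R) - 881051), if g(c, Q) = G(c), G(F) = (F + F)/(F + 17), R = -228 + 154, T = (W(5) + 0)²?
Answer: -21/18502046 ≈ -1.1350e-6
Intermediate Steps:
T = 25 (T = (5 + 0)² = 5² = 25)
R = -74
G(F) = 2*F/(17 + F) (G(F) = (2*F)/(17 + F) = 2*F/(17 + F))
g(c, Q) = 2*c/(17 + c)
1/(g(T, R) - 881051) = 1/(2*25/(17 + 25) - 881051) = 1/(2*25/42 - 881051) = 1/(2*25*(1/42) - 881051) = 1/(25/21 - 881051) = 1/(-18502046/21) = -21/18502046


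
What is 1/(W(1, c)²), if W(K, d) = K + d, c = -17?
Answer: 1/256 ≈ 0.0039063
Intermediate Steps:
1/(W(1, c)²) = 1/((1 - 17)²) = 1/((-16)²) = 1/256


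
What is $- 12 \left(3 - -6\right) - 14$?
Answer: $-122$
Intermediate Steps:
$- 12 \left(3 - -6\right) - 14 = - 12 \left(3 + 6\right) - 14 = \left(-12\right) 9 - 14 = -108 - 14 = -122$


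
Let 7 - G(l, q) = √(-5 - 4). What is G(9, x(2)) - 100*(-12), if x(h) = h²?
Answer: 1207 - 3*I ≈ 1207.0 - 3.0*I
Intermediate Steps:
G(l, q) = 7 - 3*I (G(l, q) = 7 - √(-5 - 4) = 7 - √(-9) = 7 - 3*I)
G(9, x(2)) - 100*(-12) = (7 - 3*I) - 100*(-12) = (7 - 3*I) + 1200 = 1207 - 3*I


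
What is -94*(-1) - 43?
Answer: 51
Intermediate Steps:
-94*(-1) - 43 = -47*(-2) - 43 = 94 - 43 = 51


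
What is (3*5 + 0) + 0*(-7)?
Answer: 15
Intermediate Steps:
(3*5 + 0) + 0*(-7) = (15 + 0) + 0 = 15 + 0 = 15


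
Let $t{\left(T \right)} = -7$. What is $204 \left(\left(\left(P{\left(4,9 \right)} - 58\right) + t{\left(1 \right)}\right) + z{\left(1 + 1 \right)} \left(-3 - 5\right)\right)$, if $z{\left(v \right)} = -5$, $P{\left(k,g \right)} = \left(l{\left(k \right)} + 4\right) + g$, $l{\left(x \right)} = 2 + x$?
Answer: $-1224$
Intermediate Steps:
$P{\left(k,g \right)} = 6 + g + k$ ($P{\left(k,g \right)} = \left(\left(2 + k\right) + 4\right) + g = \left(6 + k\right) + g = 6 + g + k$)
$204 \left(\left(\left(P{\left(4,9 \right)} - 58\right) + t{\left(1 \right)}\right) + z{\left(1 + 1 \right)} \left(-3 - 5\right)\right) = 204 \left(\left(\left(\left(6 + 9 + 4\right) - 58\right) - 7\right) - 5 \left(-3 - 5\right)\right) = 204 \left(\left(\left(19 - 58\right) - 7\right) - -40\right) = 204 \left(\left(-39 - 7\right) + 40\right) = 204 \left(-46 + 40\right) = 204 \left(-6\right) = -1224$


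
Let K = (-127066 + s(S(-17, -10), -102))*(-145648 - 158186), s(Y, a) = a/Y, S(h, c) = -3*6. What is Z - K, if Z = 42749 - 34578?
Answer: -38605241147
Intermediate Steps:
S(h, c) = -18
Z = 8171
K = 38605249318 (K = (-127066 - 102/(-18))*(-145648 - 158186) = (-127066 - 102*(-1/18))*(-303834) = (-127066 + 17/3)*(-303834) = -381181/3*(-303834) = 38605249318)
Z - K = 8171 - 1*38605249318 = 8171 - 38605249318 = -38605241147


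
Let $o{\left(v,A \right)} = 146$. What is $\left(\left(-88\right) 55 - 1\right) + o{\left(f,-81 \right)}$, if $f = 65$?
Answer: $-4695$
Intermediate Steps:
$\left(\left(-88\right) 55 - 1\right) + o{\left(f,-81 \right)} = \left(\left(-88\right) 55 - 1\right) + 146 = \left(-4840 - 1\right) + 146 = -4841 + 146 = -4695$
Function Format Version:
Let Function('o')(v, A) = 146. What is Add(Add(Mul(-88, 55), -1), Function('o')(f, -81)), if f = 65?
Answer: -4695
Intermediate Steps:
Add(Add(Mul(-88, 55), -1), Function('o')(f, -81)) = Add(Add(Mul(-88, 55), -1), 146) = Add(Add(-4840, -1), 146) = Add(-4841, 146) = -4695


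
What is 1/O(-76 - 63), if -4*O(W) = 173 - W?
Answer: -1/78 ≈ -0.012821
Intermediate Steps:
O(W) = -173/4 + W/4 (O(W) = -(173 - W)/4 = -173/4 + W/4)
1/O(-76 - 63) = 1/(-173/4 + (-76 - 63)/4) = 1/(-173/4 + (1/4)*(-139)) = 1/(-173/4 - 139/4) = 1/(-78) = -1/78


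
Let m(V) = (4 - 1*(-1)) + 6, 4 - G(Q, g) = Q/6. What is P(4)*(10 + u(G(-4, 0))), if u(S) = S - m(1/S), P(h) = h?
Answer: 44/3 ≈ 14.667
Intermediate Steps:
G(Q, g) = 4 - Q/6
m(V) = 11 (m(V) = (4 + 1) + 6 = 5 + 6 = 11)
u(S) = -11 + S (u(S) = S - 1*11 = S - 11 = -11 + S)
P(4)*(10 + u(G(-4, 0))) = 4*(10 + (-11 + (4 - ⅙*(-4)))) = 4*(10 + (-11 + (4 + ⅔))) = 4*(10 + (-11 + 14/3)) = 4*(10 - 19/3) = 4*(11/3) = 44/3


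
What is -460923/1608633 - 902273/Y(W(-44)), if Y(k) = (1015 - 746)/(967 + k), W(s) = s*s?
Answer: -1404496719500938/144240759 ≈ -9.7372e+6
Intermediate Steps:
W(s) = s**2
Y(k) = 269/(967 + k)
-460923/1608633 - 902273/Y(W(-44)) = -460923/1608633 - 902273/(269/(967 + (-44)**2)) = -460923*1/1608633 - 902273/(269/(967 + 1936)) = -153641/536211 - 902273/(269/2903) = -153641/536211 - 902273/(269*(1/2903)) = -153641/536211 - 902273/269/2903 = -153641/536211 - 902273*2903/269 = -153641/536211 - 2619298519/269 = -1404496719500938/144240759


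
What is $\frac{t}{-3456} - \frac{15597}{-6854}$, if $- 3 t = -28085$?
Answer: $- \frac{15392447}{35531136} \approx -0.43321$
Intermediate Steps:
$t = \frac{28085}{3}$ ($t = \left(- \frac{1}{3}\right) \left(-28085\right) = \frac{28085}{3} \approx 9361.7$)
$\frac{t}{-3456} - \frac{15597}{-6854} = \frac{28085}{3 \left(-3456\right)} - \frac{15597}{-6854} = \frac{28085}{3} \left(- \frac{1}{3456}\right) - - \frac{15597}{6854} = - \frac{28085}{10368} + \frac{15597}{6854} = - \frac{15392447}{35531136}$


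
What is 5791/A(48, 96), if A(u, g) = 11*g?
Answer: 5791/1056 ≈ 5.4839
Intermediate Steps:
5791/A(48, 96) = 5791/((11*96)) = 5791/1056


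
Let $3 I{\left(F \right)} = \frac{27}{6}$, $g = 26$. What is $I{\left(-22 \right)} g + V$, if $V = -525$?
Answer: $-486$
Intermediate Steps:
$I{\left(F \right)} = \frac{3}{2}$ ($I{\left(F \right)} = \frac{27 \cdot \frac{1}{6}}{3} = \frac{1}{3} \cdot \frac{9}{2} = \frac{3}{2}$)
$I{\left(-22 \right)} g + V = \frac{3}{2} \cdot 26 - 525 = 39 - 525 = -486$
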